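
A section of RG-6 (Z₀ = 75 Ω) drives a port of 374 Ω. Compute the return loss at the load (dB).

RL ≈ 3.53 dB

Γ = (374 − 75)/(374 + 75) = 0.666
RL = −20·log₁₀|Γ| = −20·log₁₀(0.666)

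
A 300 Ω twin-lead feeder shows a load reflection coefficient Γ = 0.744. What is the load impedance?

Z_L = Z_0·(1 + Γ)/(1 − Γ) = 300·(1.74)/(0.256)

Z_L ≈ 2040 Ω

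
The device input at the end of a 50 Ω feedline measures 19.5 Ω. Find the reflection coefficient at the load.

Γ = -0.439

Γ = (Z_L − Z_0)/(Z_L + Z_0) = (19.5 − 50)/(19.5 + 50) = -30.5/69.5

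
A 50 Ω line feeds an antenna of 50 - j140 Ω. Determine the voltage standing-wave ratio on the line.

Γ = (Z_L − Z_0)/(Z_L + Z_0) = (0 − j140)/(100 − j140)
|Γ| = 140/172 = 0.814
VSWR = (1 + |Γ|)/(1 − |Γ|) = 1.81/0.186

VSWR ≈ 9.74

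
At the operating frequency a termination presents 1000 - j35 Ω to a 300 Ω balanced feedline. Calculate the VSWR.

VSWR ≈ 3.34

Γ = (Z_L − Z_0)/(Z_L + Z_0) = (700 − j35)/(1300 − j35)
|Γ| = 701/1300 = 0.539
VSWR = (1 + |Γ|)/(1 − |Γ|) = 1.54/0.461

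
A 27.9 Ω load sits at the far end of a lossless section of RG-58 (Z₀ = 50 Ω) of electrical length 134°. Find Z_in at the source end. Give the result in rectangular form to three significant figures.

Z_in ≈ 43.3 − j26.7 Ω

tan(βl) = tan(134°) = -1.04
Z_in = Z_0·(Z_L + jZ_0·tanβl)/(Z_0 + jZ_L·tanβl)
     = 50·(27.9 − j51.8)/(50 − j28.9)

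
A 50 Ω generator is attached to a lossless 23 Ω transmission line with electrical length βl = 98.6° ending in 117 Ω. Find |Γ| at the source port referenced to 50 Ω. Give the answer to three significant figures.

tan(βl) = -6.61
Z_in = Z_0·(Z_L + jZ_0·tanβl)/(Z_0 + jZ_L·tanβl) = 4.62 + j3.34 Ω
Γ_s = (Z_in − Z_s)/(Z_in + Z_s) = (-45.4 + j3.34)/(54.6 + j3.34), |Γ_s| = 0.832

|Γ| ≈ 0.832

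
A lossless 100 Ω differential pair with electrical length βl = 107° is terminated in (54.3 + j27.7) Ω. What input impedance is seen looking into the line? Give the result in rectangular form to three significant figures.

tan(βl) = tan(107°) = -3.27
Z_in = Z_0·(Z_L + jZ_0·tanβl)/(Z_0 + jZ_L·tanβl)
     = 100·(54.3 − j299)/(191 − j178)

Z_in ≈ 93.6 − j69.9 Ω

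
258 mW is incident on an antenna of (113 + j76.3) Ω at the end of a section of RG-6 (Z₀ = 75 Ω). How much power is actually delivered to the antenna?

|Γ| = |(38 + j76.3)/(188 + j76.3)| = 0.42
|Γ|² = 0.176
P_refl = |Γ|²·P_inc = 45.5 mW, P_del = (1 − |Γ|²)·P_inc = 212 mW

P_delivered ≈ 212 mW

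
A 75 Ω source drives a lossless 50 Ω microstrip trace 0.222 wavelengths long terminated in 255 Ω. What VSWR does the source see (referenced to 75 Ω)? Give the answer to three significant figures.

VSWR ≈ 7.52

βl = 2π × 0.222 = 79.9°
tan(βl) = 5.63
Z_in = Z_0·(Z_L + jZ_0·tanβl)/(Z_0 + jZ_L·tanβl) = 10.1 − j8.54 Ω
Γ_s = (Z_in − Z_s)/(Z_in + Z_s) = (-64.9 − j8.54)/(85.1 − j8.54), |Γ_s| = 0.765
VSWR = (1 + |Γ_s|)/(1 − |Γ_s|)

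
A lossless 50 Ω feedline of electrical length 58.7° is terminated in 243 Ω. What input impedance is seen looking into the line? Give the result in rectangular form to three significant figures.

tan(βl) = tan(58.7°) = 1.64
Z_in = Z_0·(Z_L + jZ_0·tanβl)/(Z_0 + jZ_L·tanβl)
     = 50·(243 + j82.2)/(50 + j400)

Z_in ≈ 13.9 − j28.7 Ω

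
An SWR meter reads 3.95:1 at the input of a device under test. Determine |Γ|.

|Γ| ≈ 0.596

|Γ| = (S − 1)/(S + 1) = (3.95 − 1)/(3.95 + 1) = 2.95/4.95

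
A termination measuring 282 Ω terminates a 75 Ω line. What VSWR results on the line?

VSWR ≈ 3.76

For a purely resistive load, VSWR = R_L/Z_0 or Z_0/R_L (whichever > 1) = 282/75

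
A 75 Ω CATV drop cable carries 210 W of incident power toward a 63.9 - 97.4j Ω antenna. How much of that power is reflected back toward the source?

P_reflected ≈ 70.1 W

|Γ| = |(-11.1 − j97.4)/(138.9 − j97.4)| = 0.578
|Γ|² = 0.334
P_refl = |Γ|²·P_inc = 70.1 W, P_del = (1 − |Γ|²)·P_inc = 140 W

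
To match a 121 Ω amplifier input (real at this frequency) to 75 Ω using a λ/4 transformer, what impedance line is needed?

Z_qwt ≈ 95.3 Ω

Z_qwt = √(Z_0·R_L) = √(75 × 121) = √9075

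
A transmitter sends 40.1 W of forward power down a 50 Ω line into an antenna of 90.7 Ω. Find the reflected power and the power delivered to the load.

P_reflected ≈ 3.36 W; P_delivered ≈ 36.7 W

Γ = (90.7 − 50)/(90.7 + 50) = 0.289
|Γ|² = 0.0837
P_refl = |Γ|²·P_inc = 3.36 W, P_del = (1 − |Γ|²)·P_inc = 36.7 W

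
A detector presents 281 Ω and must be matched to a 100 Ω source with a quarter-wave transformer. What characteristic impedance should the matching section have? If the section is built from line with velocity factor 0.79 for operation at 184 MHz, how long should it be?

Z_qwt ≈ 168 Ω; length ≈ 32.2 cm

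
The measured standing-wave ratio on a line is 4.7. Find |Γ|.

|Γ| ≈ 0.649

|Γ| = (S − 1)/(S + 1) = (4.7 − 1)/(4.7 + 1) = 3.7/5.7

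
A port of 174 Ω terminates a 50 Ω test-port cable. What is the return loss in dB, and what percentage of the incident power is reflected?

RL ≈ 5.14 dB; 30.6% of incident power reflected

Γ = (174 − 50)/(174 + 50) = 0.554
RL = −20·log₁₀(0.554) = 5.14 dB
P_refl/P_inc = |Γ|² = 0.306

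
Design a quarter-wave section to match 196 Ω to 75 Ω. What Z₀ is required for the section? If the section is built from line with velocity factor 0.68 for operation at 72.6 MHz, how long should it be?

Z_qwt ≈ 121 Ω; length ≈ 70.2 cm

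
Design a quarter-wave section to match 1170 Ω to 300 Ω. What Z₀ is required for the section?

Z_qwt = √(Z_0·R_L) = √(300 × 1170) = √351000

Z_qwt ≈ 592 Ω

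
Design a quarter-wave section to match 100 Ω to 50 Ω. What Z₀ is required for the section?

Z_qwt ≈ 70.7 Ω

Z_qwt = √(Z_0·R_L) = √(50 × 100) = √5000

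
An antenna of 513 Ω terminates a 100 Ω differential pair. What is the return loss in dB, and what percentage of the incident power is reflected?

RL ≈ 3.43 dB; 45.4% of incident power reflected

Γ = (513 − 100)/(513 + 100) = 0.674
RL = −20·log₁₀(0.674) = 3.43 dB
P_refl/P_inc = |Γ|² = 0.454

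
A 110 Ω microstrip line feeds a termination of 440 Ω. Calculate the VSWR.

VSWR ≈ 4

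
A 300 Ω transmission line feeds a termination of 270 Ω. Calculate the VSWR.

For a purely resistive load, VSWR = R_L/Z_0 or Z_0/R_L (whichever > 1) = 300/270

VSWR ≈ 1.11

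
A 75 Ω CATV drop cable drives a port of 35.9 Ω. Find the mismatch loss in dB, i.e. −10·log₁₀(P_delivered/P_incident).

mismatch loss ≈ 0.576 dB

Γ = (35.9 − 75)/(35.9 + 75) = -0.353
|Γ|² = 0.124, so P_del/P_inc = 1 − |Γ|² = 0.876
ML = −10·log₁₀(1 − |Γ|²)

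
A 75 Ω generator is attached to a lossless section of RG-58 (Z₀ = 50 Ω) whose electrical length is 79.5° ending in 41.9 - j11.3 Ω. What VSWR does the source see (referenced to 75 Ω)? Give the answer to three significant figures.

tan(βl) = 5.4
Z_in = Z_0·(Z_L + jZ_0·tanβl)/(Z_0 + jZ_L·tanβl) = 49.7 + j15.1 Ω
Γ_s = (Z_in − Z_s)/(Z_in + Z_s) = (-25.3 + j15.1)/(125 + j15.1), |Γ_s| = 0.234
VSWR = (1 + |Γ_s|)/(1 − |Γ_s|)

VSWR ≈ 1.61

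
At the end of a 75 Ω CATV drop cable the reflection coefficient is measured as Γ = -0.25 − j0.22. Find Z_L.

Z_L ≈ 41.4 − j20.5 Ω

Z_L = Z_0·(1 + Γ)/(1 − Γ) = 75·(0.75 − j0.22)/(1.25 + j0.22)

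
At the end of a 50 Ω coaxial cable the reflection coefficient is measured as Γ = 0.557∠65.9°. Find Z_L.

Z_L ≈ 40.3 + j59.4 Ω

Z_L = Z_0·(1 + Γ)/(1 − Γ) = 50·(1.23 + j0.508)/(0.773 − j0.508)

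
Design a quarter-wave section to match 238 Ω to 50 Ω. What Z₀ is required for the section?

Z_qwt = √(Z_0·R_L) = √(50 × 238) = √11900

Z_qwt ≈ 109 Ω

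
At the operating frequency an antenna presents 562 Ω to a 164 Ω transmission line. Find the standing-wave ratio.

Γ = (562 − 164)/(562 + 164) = 0.548
VSWR = (1 + 0.548)/(1 − 0.548)

VSWR ≈ 3.43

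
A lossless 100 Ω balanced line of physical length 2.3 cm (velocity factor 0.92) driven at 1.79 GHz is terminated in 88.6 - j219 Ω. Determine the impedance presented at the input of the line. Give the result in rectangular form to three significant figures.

λ = v/f = 0.92·c / 1.79 GHz = 0.154 m
βl = 2π·l/λ = 2π × 0.149 = 53.7°
tan(βl) = tan(53.7°) = 1.36
Z_in = Z_0·(Z_L + jZ_0·tanβl)/(Z_0 + jZ_L·tanβl)
     = 100·(88.6 − j82.9)/(398 + j121)

Z_in ≈ 14.6 − j25.2 Ω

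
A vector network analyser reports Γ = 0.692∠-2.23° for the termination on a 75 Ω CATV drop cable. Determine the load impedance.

Z_L ≈ 408 − j42.1 Ω

Z_L = Z_0·(1 + Γ)/(1 − Γ) = 75·(1.69 − j0.0269)/(0.309 + j0.0269)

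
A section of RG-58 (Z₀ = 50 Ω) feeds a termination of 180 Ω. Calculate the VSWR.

VSWR ≈ 3.6

For a purely resistive load, VSWR = R_L/Z_0 or Z_0/R_L (whichever > 1) = 180/50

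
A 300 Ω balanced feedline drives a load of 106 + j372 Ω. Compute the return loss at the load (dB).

Γ = (-194 + j372)/(406 + j372), |Γ| = 0.762
RL = −20·log₁₀|Γ| = −20·log₁₀(0.762)

RL ≈ 2.36 dB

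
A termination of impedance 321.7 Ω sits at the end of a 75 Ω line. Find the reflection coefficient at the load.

Γ = 0.622

Γ = (Z_L − Z_0)/(Z_L + Z_0) = (321.7 − 75)/(321.7 + 75) = 246.7/396.7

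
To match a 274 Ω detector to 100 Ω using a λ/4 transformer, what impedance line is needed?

Z_qwt = √(Z_0·R_L) = √(100 × 274) = √27400

Z_qwt ≈ 166 Ω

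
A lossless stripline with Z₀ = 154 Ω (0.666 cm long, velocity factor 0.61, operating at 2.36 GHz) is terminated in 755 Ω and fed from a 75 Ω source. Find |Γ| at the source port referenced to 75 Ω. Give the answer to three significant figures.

|Γ| ≈ 0.78

λ = v/f = 0.61·c / 2.36 GHz = 0.0775 m
βl = 2π·l/λ = 2π × 0.0859 = 30.9°
tan(βl) = 0.599
Z_in = Z_0·(Z_L + jZ_0·tanβl)/(Z_0 + jZ_L·tanβl) = 107 − j221 Ω
Γ_s = (Z_in − Z_s)/(Z_in + Z_s) = (31.6 − j221)/(182 − j221), |Γ_s| = 0.78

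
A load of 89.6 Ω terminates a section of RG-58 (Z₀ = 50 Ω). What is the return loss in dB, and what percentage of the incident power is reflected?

Γ = (89.6 − 50)/(89.6 + 50) = 0.284
RL = −20·log₁₀(0.284) = 10.9 dB
P_refl/P_inc = |Γ|² = 0.0805

RL ≈ 10.9 dB; 8.05% of incident power reflected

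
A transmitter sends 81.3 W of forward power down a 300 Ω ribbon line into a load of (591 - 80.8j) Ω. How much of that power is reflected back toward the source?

P_reflected ≈ 9.26 W

|Γ| = |(291 − j80.8)/(891 − j80.8)| = 0.338
|Γ|² = 0.114
P_refl = |Γ|²·P_inc = 9.26 W, P_del = (1 − |Γ|²)·P_inc = 72 W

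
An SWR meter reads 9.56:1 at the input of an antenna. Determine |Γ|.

|Γ| = (S − 1)/(S + 1) = (9.56 − 1)/(9.56 + 1) = 8.56/10.6

|Γ| ≈ 0.811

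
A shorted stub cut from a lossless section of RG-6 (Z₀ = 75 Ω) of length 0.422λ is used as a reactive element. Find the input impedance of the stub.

βl = 2π × 0.422 = 152°
tan(βl) = -0.534
For a shorted stub, Z_in = jZ_0·tan(βl)

Z_in ≈ −j40 Ω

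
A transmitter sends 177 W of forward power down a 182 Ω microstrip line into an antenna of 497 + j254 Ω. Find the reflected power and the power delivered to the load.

P_reflected ≈ 55.1 W; P_delivered ≈ 122 W

|Γ| = |(315 + j254)/(679 + j254)| = 0.558
|Γ|² = 0.312
P_refl = |Γ|²·P_inc = 55.1 W, P_del = (1 − |Γ|²)·P_inc = 122 W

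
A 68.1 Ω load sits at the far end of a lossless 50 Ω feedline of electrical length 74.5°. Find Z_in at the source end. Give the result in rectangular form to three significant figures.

tan(βl) = tan(74.5°) = 3.61
Z_in = Z_0·(Z_L + jZ_0·tanβl)/(Z_0 + jZ_L·tanβl)
     = 50·(68.1 + j180)/(50 + j246)

Z_in ≈ 38 − j6.14 Ω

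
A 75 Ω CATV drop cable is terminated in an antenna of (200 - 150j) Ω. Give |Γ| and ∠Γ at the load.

Γ = (Z_L − Z_0)/(Z_L + Z_0) = (125 − j150)/(275 − j150)
|Γ| = 195/313 = 0.623

Γ ≈ 0.623 ∠ -21.6°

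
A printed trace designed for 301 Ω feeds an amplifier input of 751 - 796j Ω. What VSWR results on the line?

VSWR ≈ 5.52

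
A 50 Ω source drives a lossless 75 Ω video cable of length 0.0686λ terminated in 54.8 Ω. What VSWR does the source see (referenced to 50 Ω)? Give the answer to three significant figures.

VSWR ≈ 1.37

βl = 2π × 0.0686 = 24.7°
tan(βl) = 0.46
Z_in = Z_0·(Z_L + jZ_0·tanβl)/(Z_0 + jZ_L·tanβl) = 59.7 + j14.4 Ω
Γ_s = (Z_in − Z_s)/(Z_in + Z_s) = (9.65 + j14.4)/(110 + j14.4), |Γ_s| = 0.157
VSWR = (1 + |Γ_s|)/(1 − |Γ_s|)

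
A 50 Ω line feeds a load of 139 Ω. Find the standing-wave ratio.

VSWR ≈ 2.78

Γ = (139 − 50)/(139 + 50) = 0.471
VSWR = (1 + 0.471)/(1 − 0.471)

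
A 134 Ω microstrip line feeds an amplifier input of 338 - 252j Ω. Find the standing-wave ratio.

Γ = (Z_L − Z_0)/(Z_L + Z_0) = (204 − j252)/(472 − j252)
|Γ| = 324/535 = 0.606
VSWR = (1 + |Γ|)/(1 − |Γ|) = 1.61/0.394

VSWR ≈ 4.08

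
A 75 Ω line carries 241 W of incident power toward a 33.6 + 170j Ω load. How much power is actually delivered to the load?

P_delivered ≈ 59.7 W

|Γ| = |(-41.4 + j170)/(108.6 + j170)| = 0.867
|Γ|² = 0.752
P_refl = |Γ|²·P_inc = 181 W, P_del = (1 − |Γ|²)·P_inc = 59.7 W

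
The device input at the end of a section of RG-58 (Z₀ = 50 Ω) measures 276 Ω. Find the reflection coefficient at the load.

Γ = 0.693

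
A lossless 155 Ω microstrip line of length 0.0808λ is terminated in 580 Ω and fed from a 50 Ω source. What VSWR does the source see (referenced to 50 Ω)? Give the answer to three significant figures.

VSWR ≈ 9.3

βl = 2π × 0.0808 = 29.1°
tan(βl) = 0.556
Z_in = Z_0·(Z_L + jZ_0·tanβl)/(Z_0 + jZ_L·tanβl) = 142 − j210 Ω
Γ_s = (Z_in − Z_s)/(Z_in + Z_s) = (92.4 − j210)/(192 − j210), |Γ_s| = 0.806
VSWR = (1 + |Γ_s|)/(1 − |Γ_s|)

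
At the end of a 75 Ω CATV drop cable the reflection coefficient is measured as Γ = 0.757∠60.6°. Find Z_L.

Z_L ≈ 38.6 + j119 Ω

Z_L = Z_0·(1 + Γ)/(1 − Γ) = 75·(1.37 + j0.66)/(0.628 − j0.66)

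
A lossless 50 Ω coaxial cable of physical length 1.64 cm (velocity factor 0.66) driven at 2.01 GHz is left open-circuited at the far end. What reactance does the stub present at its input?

X_in ≈ -28.9 Ω (capacitive)

λ = v/f = 0.66·c / 2.01 GHz = 0.0985 m
βl = 2π·l/λ = 2π × 0.166 = 59.9°
tan(βl) = 1.73
For an open-circuited stub, Z_in = −jZ_0·cot(βl) = −jZ_0/tan(βl)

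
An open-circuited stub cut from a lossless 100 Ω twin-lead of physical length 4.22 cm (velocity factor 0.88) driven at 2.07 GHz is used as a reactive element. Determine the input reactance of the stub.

λ = v/f = 0.88·c / 2.07 GHz = 0.128 m
βl = 2π·l/λ = 2π × 0.331 = 119°
tan(βl) = -1.8
For an open-circuited stub, Z_in = −jZ_0·cot(βl) = −jZ_0/tan(βl)

X_in ≈ 55.7 Ω (inductive)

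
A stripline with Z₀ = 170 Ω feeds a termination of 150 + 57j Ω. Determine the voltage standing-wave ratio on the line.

Γ = (Z_L − Z_0)/(Z_L + Z_0) = (-20 + j57)/(320 + j57)
|Γ| = 60.4/325 = 0.186
VSWR = (1 + |Γ|)/(1 − |Γ|) = 1.19/0.814

VSWR ≈ 1.46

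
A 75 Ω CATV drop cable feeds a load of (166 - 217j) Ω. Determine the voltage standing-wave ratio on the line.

VSWR ≈ 6.29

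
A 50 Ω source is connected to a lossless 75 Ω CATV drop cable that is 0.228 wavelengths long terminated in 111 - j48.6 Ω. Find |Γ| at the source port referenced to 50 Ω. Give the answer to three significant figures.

|Γ| ≈ 0.161

βl = 2π × 0.228 = 82.1°
tan(βl) = 7.19
Z_in = Z_0·(Z_L + jZ_0·tanβl)/(Z_0 + jZ_L·tanβl) = 40.3 + j11 Ω
Γ_s = (Z_in − Z_s)/(Z_in + Z_s) = (-9.73 + j11)/(90.3 + j11), |Γ_s| = 0.161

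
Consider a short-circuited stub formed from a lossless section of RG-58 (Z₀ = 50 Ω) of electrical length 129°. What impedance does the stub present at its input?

tan(βl) = -1.23
For a short-circuited stub, Z_in = jZ_0·tan(βl)

Z_in ≈ −j61.7 Ω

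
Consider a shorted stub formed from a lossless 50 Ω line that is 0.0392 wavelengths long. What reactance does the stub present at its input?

X_in ≈ 12.6 Ω (inductive)

βl = 2π × 0.0392 = 14.1°
tan(βl) = 0.251
For a shorted stub, Z_in = jZ_0·tan(βl)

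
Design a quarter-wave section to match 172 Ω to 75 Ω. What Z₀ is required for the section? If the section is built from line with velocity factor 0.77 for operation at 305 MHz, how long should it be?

Z_qwt ≈ 114 Ω; length ≈ 18.9 cm

Z_qwt = √(Z_0·R_L) = √(75 × 172) = √12900
λ = 0.77·c/f = 0.757 m, so l = λ/4 = 0.189 m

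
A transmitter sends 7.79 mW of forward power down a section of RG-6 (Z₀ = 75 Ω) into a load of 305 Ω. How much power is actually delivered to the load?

Γ = (305 − 75)/(305 + 75) = 0.605
|Γ|² = 0.366
P_refl = |Γ|²·P_inc = 2.85 mW, P_del = (1 − |Γ|²)·P_inc = 4.94 mW

P_delivered ≈ 4.94 mW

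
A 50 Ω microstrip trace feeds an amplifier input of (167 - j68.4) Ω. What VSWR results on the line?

VSWR ≈ 3.95

Γ = (Z_L − Z_0)/(Z_L + Z_0) = (117 − j68.4)/(217 − j68.4)
|Γ| = 136/228 = 0.596
VSWR = (1 + |Γ|)/(1 − |Γ|) = 1.6/0.404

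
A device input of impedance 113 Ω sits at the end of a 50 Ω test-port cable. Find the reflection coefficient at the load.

Γ = 0.387

Γ = (Z_L − Z_0)/(Z_L + Z_0) = (113 − 50)/(113 + 50) = 63/163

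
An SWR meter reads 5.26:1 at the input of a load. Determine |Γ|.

|Γ| = (S − 1)/(S + 1) = (5.26 − 1)/(5.26 + 1) = 4.26/6.26

|Γ| ≈ 0.681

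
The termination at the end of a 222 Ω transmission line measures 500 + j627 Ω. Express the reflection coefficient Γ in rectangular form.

Γ = (Z_L − Z_0)/(Z_L + Z_0) = (278 + j627)/(722 + j627)

Γ ≈ 0.649 + j0.304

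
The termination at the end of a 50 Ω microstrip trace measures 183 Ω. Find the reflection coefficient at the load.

Γ = 0.571

Γ = (Z_L − Z_0)/(Z_L + Z_0) = (183 − 50)/(183 + 50) = 133/233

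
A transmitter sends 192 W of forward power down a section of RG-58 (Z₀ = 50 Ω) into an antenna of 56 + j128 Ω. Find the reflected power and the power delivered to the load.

P_reflected ≈ 114 W; P_delivered ≈ 77.9 W

|Γ| = |(6 + j128)/(106 + j128)| = 0.771
|Γ|² = 0.594
P_refl = |Γ|²·P_inc = 114 W, P_del = (1 − |Γ|²)·P_inc = 77.9 W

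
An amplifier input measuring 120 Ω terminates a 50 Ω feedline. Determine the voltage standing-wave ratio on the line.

Γ = (120 − 50)/(120 + 50) = 0.412
VSWR = (1 + 0.412)/(1 − 0.412)

VSWR ≈ 2.4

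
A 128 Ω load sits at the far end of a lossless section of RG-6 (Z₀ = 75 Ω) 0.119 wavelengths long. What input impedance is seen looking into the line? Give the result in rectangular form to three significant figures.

Z_in ≈ 67.9 − j38 Ω

βl = 2π × 0.119 = 42.8°
tan(βl) = tan(42.8°) = 0.927
Z_in = Z_0·(Z_L + jZ_0·tanβl)/(Z_0 + jZ_L·tanβl)
     = 75·(128 + j69.5)/(75 + j119)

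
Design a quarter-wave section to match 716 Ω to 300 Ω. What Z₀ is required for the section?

Z_qwt ≈ 463 Ω

Z_qwt = √(Z_0·R_L) = √(300 × 716) = √214800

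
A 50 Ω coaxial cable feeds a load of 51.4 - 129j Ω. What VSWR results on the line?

VSWR ≈ 8.36

Γ = (Z_L − Z_0)/(Z_L + Z_0) = (1.4 − j129)/(101.4 − j129)
|Γ| = 129/164 = 0.786
VSWR = (1 + |Γ|)/(1 − |Γ|) = 1.79/0.214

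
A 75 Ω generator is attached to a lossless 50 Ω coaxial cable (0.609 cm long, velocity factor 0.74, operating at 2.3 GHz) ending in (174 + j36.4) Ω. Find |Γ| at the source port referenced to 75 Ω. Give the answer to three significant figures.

|Γ| ≈ 0.472

λ = v/f = 0.74·c / 2.3 GHz = 0.0965 m
βl = 2π·l/λ = 2π × 0.0631 = 22.7°
tan(βl) = 0.419
Z_in = Z_0·(Z_L + jZ_0·tanβl)/(Z_0 + jZ_L·tanβl) = 78.5 − j82 Ω
Γ_s = (Z_in − Z_s)/(Z_in + Z_s) = (3.49 − j82)/(153 − j82), |Γ_s| = 0.472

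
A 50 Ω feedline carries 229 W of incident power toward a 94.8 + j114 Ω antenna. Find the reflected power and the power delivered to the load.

|Γ| = |(44.8 + j114)/(144.8 + j114)| = 0.665
|Γ|² = 0.442
P_refl = |Γ|²·P_inc = 101 W, P_del = (1 − |Γ|²)·P_inc = 128 W

P_reflected ≈ 101 W; P_delivered ≈ 128 W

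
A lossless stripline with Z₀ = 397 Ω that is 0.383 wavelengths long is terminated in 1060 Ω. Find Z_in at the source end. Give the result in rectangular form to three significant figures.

Z_in ≈ 282 + j322 Ω

βl = 2π × 0.383 = 138°
tan(βl) = tan(138°) = -0.904
Z_in = Z_0·(Z_L + jZ_0·tanβl)/(Z_0 + jZ_L·tanβl)
     = 397·(1060 − j359)/(397 − j958)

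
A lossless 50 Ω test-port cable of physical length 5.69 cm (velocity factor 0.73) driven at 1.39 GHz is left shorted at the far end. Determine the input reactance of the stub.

X_in ≈ -59.6 Ω (capacitive)

λ = v/f = 0.73·c / 1.39 GHz = 0.158 m
βl = 2π·l/λ = 2π × 0.361 = 130°
tan(βl) = -1.19
For a shorted stub, Z_in = jZ_0·tan(βl)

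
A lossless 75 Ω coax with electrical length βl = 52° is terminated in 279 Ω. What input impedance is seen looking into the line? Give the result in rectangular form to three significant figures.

Z_in ≈ 31.1 − j52.1 Ω

tan(βl) = tan(52°) = 1.28
Z_in = Z_0·(Z_L + jZ_0·tanβl)/(Z_0 + jZ_L·tanβl)
     = 75·(279 + j96)/(75 + j357)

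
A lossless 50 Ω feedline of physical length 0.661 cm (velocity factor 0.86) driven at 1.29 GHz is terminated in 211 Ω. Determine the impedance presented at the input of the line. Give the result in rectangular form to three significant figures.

λ = v/f = 0.86·c / 1.29 GHz = 0.2 m
βl = 2π·l/λ = 2π × 0.0331 = 11.9°
tan(βl) = tan(11.9°) = 0.211
Z_in = Z_0·(Z_L + jZ_0·tanβl)/(Z_0 + jZ_L·tanβl)
     = 50·(211 + j10.5)/(50 + j44.5)

Z_in ≈ 123 − j98.9 Ω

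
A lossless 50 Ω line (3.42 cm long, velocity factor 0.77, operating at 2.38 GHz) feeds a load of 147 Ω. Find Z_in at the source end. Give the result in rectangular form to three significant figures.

Z_in ≈ 24.9 + j31.1 Ω

λ = v/f = 0.77·c / 2.38 GHz = 0.0971 m
βl = 2π·l/λ = 2π × 0.352 = 127°
tan(βl) = tan(127°) = -1.33
Z_in = Z_0·(Z_L + jZ_0·tanβl)/(Z_0 + jZ_L·tanβl)
     = 50·(147 − j66.7)/(50 − j196)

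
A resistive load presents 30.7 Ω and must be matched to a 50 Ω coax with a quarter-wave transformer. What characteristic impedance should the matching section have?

Z_qwt ≈ 39.2 Ω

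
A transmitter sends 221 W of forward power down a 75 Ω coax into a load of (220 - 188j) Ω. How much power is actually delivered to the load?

|Γ| = |(145 − j188)/(295 − j188)| = 0.679
|Γ|² = 0.461
P_refl = |Γ|²·P_inc = 102 W, P_del = (1 − |Γ|²)·P_inc = 119 W

P_delivered ≈ 119 W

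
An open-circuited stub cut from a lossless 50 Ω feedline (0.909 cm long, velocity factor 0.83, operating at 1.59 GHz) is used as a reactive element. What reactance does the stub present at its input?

X_in ≈ -131 Ω (capacitive)

λ = v/f = 0.83·c / 1.59 GHz = 0.157 m
βl = 2π·l/λ = 2π × 0.058 = 20.9°
tan(βl) = 0.382
For an open-circuited stub, Z_in = −jZ_0·cot(βl) = −jZ_0/tan(βl)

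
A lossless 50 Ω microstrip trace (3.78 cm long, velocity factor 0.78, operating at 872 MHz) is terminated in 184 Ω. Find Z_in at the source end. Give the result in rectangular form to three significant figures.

Z_in ≈ 21.6 − j36.1 Ω

λ = v/f = 0.78·c / 872 MHz = 0.268 m
βl = 2π·l/λ = 2π × 0.141 = 50.7°
tan(βl) = tan(50.7°) = 1.22
Z_in = Z_0·(Z_L + jZ_0·tanβl)/(Z_0 + jZ_L·tanβl)
     = 50·(184 + j61.1)/(50 + j225)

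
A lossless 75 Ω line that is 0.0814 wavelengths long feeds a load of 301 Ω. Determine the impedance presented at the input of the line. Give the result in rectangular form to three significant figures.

Z_in ≈ 65.2 − j105 Ω

βl = 2π × 0.0814 = 29.3°
tan(βl) = tan(29.3°) = 0.561
Z_in = Z_0·(Z_L + jZ_0·tanβl)/(Z_0 + jZ_L·tanβl)
     = 75·(301 + j42.1)/(75 + j169)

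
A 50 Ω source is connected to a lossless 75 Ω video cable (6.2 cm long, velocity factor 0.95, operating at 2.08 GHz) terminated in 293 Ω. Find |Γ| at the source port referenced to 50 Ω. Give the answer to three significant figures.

|Γ| ≈ 0.696

λ = v/f = 0.95·c / 2.08 GHz = 0.137 m
βl = 2π·l/λ = 2π × 0.452 = 163°
tan(βl) = -0.308
Z_in = Z_0·(Z_L + jZ_0·tanβl)/(Z_0 + jZ_L·tanβl) = 131 + j135 Ω
Γ_s = (Z_in − Z_s)/(Z_in + Z_s) = (81.2 + j135)/(181 + j135), |Γ_s| = 0.696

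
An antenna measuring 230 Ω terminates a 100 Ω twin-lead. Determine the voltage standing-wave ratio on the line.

VSWR ≈ 2.3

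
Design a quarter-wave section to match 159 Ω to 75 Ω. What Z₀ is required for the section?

Z_qwt = √(Z_0·R_L) = √(75 × 159) = √11920

Z_qwt ≈ 109 Ω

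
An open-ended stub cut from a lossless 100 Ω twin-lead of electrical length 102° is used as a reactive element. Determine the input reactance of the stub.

X_in ≈ 21.3 Ω (inductive)

tan(βl) = -4.7
For an open-ended stub, Z_in = −jZ_0·cot(βl) = −jZ_0/tan(βl)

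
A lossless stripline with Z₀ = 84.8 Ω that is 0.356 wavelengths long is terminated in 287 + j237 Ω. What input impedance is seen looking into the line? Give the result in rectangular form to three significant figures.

βl = 2π × 0.356 = 128°
tan(βl) = tan(128°) = -1.27
Z_in = Z_0·(Z_L + jZ_0·tanβl)/(Z_0 + jZ_L·tanβl)
     = 84.8·(287 + j129)/(386 − j365)

Z_in ≈ 19.1 + j46.4 Ω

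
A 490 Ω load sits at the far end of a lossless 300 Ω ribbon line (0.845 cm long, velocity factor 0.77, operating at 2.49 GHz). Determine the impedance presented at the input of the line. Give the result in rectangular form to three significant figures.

λ = v/f = 0.77·c / 2.49 GHz = 0.0928 m
βl = 2π·l/λ = 2π × 0.0911 = 32.8°
tan(βl) = tan(32.8°) = 0.644
Z_in = Z_0·(Z_L + jZ_0·tanβl)/(Z_0 + jZ_L·tanβl)
     = 300·(490 + j193)/(300 + j316)

Z_in ≈ 329 − j153 Ω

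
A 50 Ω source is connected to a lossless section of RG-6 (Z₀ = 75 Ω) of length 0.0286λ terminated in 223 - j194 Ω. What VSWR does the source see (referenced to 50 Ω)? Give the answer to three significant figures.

VSWR ≈ 7.54

βl = 2π × 0.0286 = 10.3°
tan(βl) = 0.182
Z_in = Z_0·(Z_L + jZ_0·tanβl)/(Z_0 + jZ_L·tanβl) = 93.9 − j157 Ω
Γ_s = (Z_in − Z_s)/(Z_in + Z_s) = (43.9 − j157)/(144 − j157), |Γ_s| = 0.766
VSWR = (1 + |Γ_s|)/(1 − |Γ_s|)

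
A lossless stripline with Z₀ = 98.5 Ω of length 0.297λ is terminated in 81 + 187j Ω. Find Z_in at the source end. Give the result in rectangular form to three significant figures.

Z_in ≈ 16 − j12.9 Ω

βl = 2π × 0.297 = 107°
tan(βl) = tan(107°) = -3.29
Z_in = Z_0·(Z_L + jZ_0·tanβl)/(Z_0 + jZ_L·tanβl)
     = 98.5·(81 − j137)/(713 − j266)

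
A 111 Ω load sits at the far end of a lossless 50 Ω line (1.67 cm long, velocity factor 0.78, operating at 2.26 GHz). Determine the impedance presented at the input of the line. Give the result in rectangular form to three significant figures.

λ = v/f = 0.78·c / 2.26 GHz = 0.104 m
βl = 2π·l/λ = 2π × 0.161 = 58.1°
tan(βl) = tan(58.1°) = 1.6
Z_in = Z_0·(Z_L + jZ_0·tanβl)/(Z_0 + jZ_L·tanβl)
     = 50·(111 + j80.2)/(50 + j178)

Z_in ≈ 29 − j23 Ω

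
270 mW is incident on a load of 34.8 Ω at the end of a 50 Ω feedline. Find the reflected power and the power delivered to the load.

P_reflected ≈ 8.67 mW; P_delivered ≈ 261 mW

Γ = (34.8 − 50)/(34.8 + 50) = -0.179
|Γ|² = 0.0321
P_refl = |Γ|²·P_inc = 8.67 mW, P_del = (1 − |Γ|²)·P_inc = 261 mW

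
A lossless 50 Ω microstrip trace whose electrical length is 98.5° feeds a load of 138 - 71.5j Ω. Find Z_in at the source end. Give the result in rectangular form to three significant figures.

tan(βl) = tan(98.5°) = -6.69
Z_in = Z_0·(Z_L + jZ_0·tanβl)/(Z_0 + jZ_L·tanβl)
     = 50·(138 − j406)/(-428 − j923)

Z_in ≈ 15.2 + j14.5 Ω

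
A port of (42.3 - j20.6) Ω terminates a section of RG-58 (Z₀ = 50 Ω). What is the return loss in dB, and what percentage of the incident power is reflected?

Γ = (-7.7 − j20.6)/(92.3 − j20.6), |Γ| = 0.233
RL = −20·log₁₀(0.233) = 12.7 dB
P_refl/P_inc = |Γ|² = 0.0541

RL ≈ 12.7 dB; 5.41% of incident power reflected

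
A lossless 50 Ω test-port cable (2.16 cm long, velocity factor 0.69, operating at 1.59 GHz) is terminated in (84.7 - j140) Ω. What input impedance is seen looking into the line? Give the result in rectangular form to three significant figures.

Z_in ≈ 7.93 − j13.3 Ω

λ = v/f = 0.69·c / 1.59 GHz = 0.13 m
βl = 2π·l/λ = 2π × 0.166 = 59.7°
tan(βl) = tan(59.7°) = 1.71
Z_in = Z_0·(Z_L + jZ_0·tanβl)/(Z_0 + jZ_L·tanβl)
     = 50·(84.7 − j54.3)/(290 + j145)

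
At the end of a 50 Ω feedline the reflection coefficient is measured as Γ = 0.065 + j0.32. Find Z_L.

Z_L ≈ 45.7 + j32.8 Ω

Z_L = Z_0·(1 + Γ)/(1 − Γ) = 50·(1.06 + j0.32)/(0.935 − j0.32)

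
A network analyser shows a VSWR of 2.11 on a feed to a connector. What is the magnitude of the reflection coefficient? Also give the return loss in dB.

|Γ| = (S − 1)/(S + 1) = (2.11 − 1)/(2.11 + 1) = 1.11/3.11
RL = −20·log₁₀|Γ| = −20·log₁₀(0.357)

|Γ| ≈ 0.357; return loss ≈ 8.95 dB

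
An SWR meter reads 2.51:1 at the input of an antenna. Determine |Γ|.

|Γ| ≈ 0.43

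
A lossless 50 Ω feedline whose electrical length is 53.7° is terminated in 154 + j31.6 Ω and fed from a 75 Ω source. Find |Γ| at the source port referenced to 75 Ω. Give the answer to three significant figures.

tan(βl) = 1.36
Z_in = Z_0·(Z_L + jZ_0·tanβl)/(Z_0 + jZ_L·tanβl) = 25 − j35.9 Ω
Γ_s = (Z_in − Z_s)/(Z_in + Z_s) = (-50 − j35.9)/(100 − j35.9), |Γ_s| = 0.58

|Γ| ≈ 0.58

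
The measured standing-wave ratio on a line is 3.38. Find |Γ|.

|Γ| = (S − 1)/(S + 1) = (3.38 − 1)/(3.38 + 1) = 2.38/4.38

|Γ| ≈ 0.543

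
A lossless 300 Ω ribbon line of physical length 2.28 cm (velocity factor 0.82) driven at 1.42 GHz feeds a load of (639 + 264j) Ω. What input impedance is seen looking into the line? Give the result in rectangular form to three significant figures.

Z_in ≈ 260 − j271 Ω

λ = v/f = 0.82·c / 1.42 GHz = 0.173 m
βl = 2π·l/λ = 2π × 0.132 = 47.4°
tan(βl) = tan(47.4°) = 1.09
Z_in = Z_0·(Z_L + jZ_0·tanβl)/(Z_0 + jZ_L·tanβl)
     = 300·(639 + j590)/(13.1 + j694)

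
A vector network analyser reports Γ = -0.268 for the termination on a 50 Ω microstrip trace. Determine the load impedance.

Z_L ≈ 28.9 Ω

Z_L = Z_0·(1 + Γ)/(1 − Γ) = 50·(0.732)/(1.27)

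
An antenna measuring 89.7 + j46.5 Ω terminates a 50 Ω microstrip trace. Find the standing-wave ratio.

Γ = (Z_L − Z_0)/(Z_L + Z_0) = (39.7 + j46.5)/(139.7 + j46.5)
|Γ| = 61.1/147 = 0.415
VSWR = (1 + |Γ|)/(1 − |Γ|) = 1.42/0.585

VSWR ≈ 2.42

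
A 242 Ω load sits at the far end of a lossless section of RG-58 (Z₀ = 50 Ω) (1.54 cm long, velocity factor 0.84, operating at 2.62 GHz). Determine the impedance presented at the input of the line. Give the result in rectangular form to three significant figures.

Z_in ≈ 14.2 − j29.8 Ω

λ = v/f = 0.84·c / 2.62 GHz = 0.0962 m
βl = 2π·l/λ = 2π × 0.16 = 57.6°
tan(βl) = tan(57.6°) = 1.58
Z_in = Z_0·(Z_L + jZ_0·tanβl)/(Z_0 + jZ_L·tanβl)
     = 50·(242 + j78.9)/(50 + j382)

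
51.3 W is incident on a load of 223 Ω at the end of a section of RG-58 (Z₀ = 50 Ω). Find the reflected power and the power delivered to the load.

P_reflected ≈ 20.6 W; P_delivered ≈ 30.7 W

Γ = (223 − 50)/(223 + 50) = 0.634
|Γ|² = 0.402
P_refl = |Γ|²·P_inc = 20.6 W, P_del = (1 − |Γ|²)·P_inc = 30.7 W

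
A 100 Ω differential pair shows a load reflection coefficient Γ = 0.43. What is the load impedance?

Z_L ≈ 251 Ω

Z_L = Z_0·(1 + Γ)/(1 − Γ) = 100·(1.43)/(0.57)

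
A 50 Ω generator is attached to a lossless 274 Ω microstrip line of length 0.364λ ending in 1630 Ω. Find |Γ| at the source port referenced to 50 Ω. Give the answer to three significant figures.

βl = 2π × 0.364 = 131°
tan(βl) = -1.15
Z_in = Z_0·(Z_L + jZ_0·tanβl)/(Z_0 + jZ_L·tanβl) = 79.3 + j227 Ω
Γ_s = (Z_in − Z_s)/(Z_in + Z_s) = (29.3 + j227)/(129 + j227), |Γ_s| = 0.876

|Γ| ≈ 0.876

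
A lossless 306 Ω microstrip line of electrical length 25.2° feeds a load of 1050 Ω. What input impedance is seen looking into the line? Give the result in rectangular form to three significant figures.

Z_in ≈ 356 − j430 Ω

tan(βl) = tan(25.2°) = 0.471
Z_in = Z_0·(Z_L + jZ_0·tanβl)/(Z_0 + jZ_L·tanβl)
     = 306·(1050 + j144)/(306 + j494)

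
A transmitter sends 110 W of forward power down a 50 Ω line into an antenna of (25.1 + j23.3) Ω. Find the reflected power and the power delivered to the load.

P_reflected ≈ 20.7 W; P_delivered ≈ 89.3 W

|Γ| = |(-24.9 + j23.3)/(75.1 + j23.3)| = 0.434
|Γ|² = 0.188
P_refl = |Γ|²·P_inc = 20.7 W, P_del = (1 − |Γ|²)·P_inc = 89.3 W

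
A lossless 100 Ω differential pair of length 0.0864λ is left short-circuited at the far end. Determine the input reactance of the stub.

X_in ≈ 60.3 Ω (inductive)

βl = 2π × 0.0864 = 31.1°
tan(βl) = 0.603
For a short-circuited stub, Z_in = jZ_0·tan(βl)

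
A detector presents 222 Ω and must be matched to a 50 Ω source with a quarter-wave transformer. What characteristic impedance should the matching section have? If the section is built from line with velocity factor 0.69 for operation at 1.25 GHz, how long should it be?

Z_qwt ≈ 105 Ω; length ≈ 4.14 cm

Z_qwt = √(Z_0·R_L) = √(50 × 222) = √11100
λ = 0.69·c/f = 0.166 m, so l = λ/4 = 0.0414 m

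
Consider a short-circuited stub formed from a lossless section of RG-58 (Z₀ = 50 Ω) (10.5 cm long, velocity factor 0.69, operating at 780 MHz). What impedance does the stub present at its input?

λ = v/f = 0.69·c / 780 MHz = 0.265 m
βl = 2π·l/λ = 2π × 0.396 = 142°
tan(βl) = -0.769
For a short-circuited stub, Z_in = jZ_0·tan(βl)

Z_in ≈ −j38.5 Ω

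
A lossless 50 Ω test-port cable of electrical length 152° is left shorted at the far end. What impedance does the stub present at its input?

Z_in ≈ −j26.6 Ω

tan(βl) = -0.532
For a shorted stub, Z_in = jZ_0·tan(βl)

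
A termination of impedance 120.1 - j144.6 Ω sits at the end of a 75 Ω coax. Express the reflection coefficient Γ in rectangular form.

Γ ≈ 0.504 − j0.368

Γ = (Z_L − Z_0)/(Z_L + Z_0) = (45.1 − j144.6)/(195.1 − j144.6)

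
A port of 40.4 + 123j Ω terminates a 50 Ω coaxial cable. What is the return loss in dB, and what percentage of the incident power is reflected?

RL ≈ 1.85 dB; 65.3% of incident power reflected

Γ = (-9.6 + j123)/(90.4 + j123), |Γ| = 0.808
RL = −20·log₁₀(0.808) = 1.85 dB
P_refl/P_inc = |Γ|² = 0.653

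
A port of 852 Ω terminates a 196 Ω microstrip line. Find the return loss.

RL ≈ 4.07 dB

Γ = (852 − 196)/(852 + 196) = 0.626
RL = −20·log₁₀|Γ| = −20·log₁₀(0.626)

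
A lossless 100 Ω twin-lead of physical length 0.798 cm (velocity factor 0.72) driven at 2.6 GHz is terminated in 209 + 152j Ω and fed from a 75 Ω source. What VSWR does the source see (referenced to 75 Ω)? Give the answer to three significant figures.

VSWR ≈ 4.27

λ = v/f = 0.72·c / 2.6 GHz = 0.0831 m
βl = 2π·l/λ = 2π × 0.0961 = 34.6°
tan(βl) = 0.689
Z_in = Z_0·(Z_L + jZ_0·tanβl)/(Z_0 + jZ_L·tanβl) = 148 − j150 Ω
Γ_s = (Z_in − Z_s)/(Z_in + Z_s) = (73.4 − j150)/(223 − j150), |Γ_s| = 0.621
VSWR = (1 + |Γ_s|)/(1 − |Γ_s|)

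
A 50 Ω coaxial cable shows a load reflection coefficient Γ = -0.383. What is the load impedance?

Z_L = Z_0·(1 + Γ)/(1 − Γ) = 50·(0.617)/(1.38)

Z_L ≈ 22.3 Ω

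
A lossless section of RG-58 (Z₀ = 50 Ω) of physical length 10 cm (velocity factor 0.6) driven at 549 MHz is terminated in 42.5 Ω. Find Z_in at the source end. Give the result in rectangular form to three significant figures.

λ = v/f = 0.6·c / 549 MHz = 0.328 m
βl = 2π·l/λ = 2π × 0.305 = 110°
tan(βl) = tan(110°) = -2.78
Z_in = Z_0·(Z_L + jZ_0·tanβl)/(Z_0 + jZ_L·tanβl)
     = 50·(42.5 − j139)/(50 − j118)

Z_in ≈ 56.3 − j5.86 Ω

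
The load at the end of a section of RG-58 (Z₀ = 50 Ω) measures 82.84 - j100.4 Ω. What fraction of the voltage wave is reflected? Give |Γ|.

|Γ| ≈ 0.634

Γ = (Z_L − Z_0)/(Z_L + Z_0) = (32.84 − j100.4)/(132.8 − j100.4)
|Γ| = 106/167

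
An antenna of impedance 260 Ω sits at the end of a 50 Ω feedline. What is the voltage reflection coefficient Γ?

Γ = 0.677

Γ = (Z_L − Z_0)/(Z_L + Z_0) = (260 − 50)/(260 + 50) = 210/310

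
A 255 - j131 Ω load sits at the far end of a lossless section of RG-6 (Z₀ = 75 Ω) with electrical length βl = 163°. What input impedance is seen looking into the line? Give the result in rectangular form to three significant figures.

tan(βl) = tan(163°) = -0.306
Z_in = Z_0·(Z_L + jZ_0·tanβl)/(Z_0 + jZ_L·tanβl)
     = 75·(255 − j154)/(34.9 − j78)

Z_in ≈ 215 + j149 Ω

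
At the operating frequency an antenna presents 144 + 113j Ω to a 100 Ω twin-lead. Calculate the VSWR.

VSWR ≈ 2.64

Γ = (Z_L − Z_0)/(Z_L + Z_0) = (44 + j113)/(244 + j113)
|Γ| = 121/269 = 0.451
VSWR = (1 + |Γ|)/(1 − |Γ|) = 1.45/0.549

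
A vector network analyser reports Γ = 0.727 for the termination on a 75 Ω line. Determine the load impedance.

Z_L = Z_0·(1 + Γ)/(1 − Γ) = 75·(1.73)/(0.273)

Z_L ≈ 474 Ω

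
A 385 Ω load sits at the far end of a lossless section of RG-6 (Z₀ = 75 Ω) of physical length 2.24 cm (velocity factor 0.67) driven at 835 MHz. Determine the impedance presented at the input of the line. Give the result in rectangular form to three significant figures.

Z_in ≈ 44.1 − j100 Ω

λ = v/f = 0.67·c / 835 MHz = 0.241 m
βl = 2π·l/λ = 2π × 0.0931 = 33.5°
tan(βl) = tan(33.5°) = 0.662
Z_in = Z_0·(Z_L + jZ_0·tanβl)/(Z_0 + jZ_L·tanβl)
     = 75·(385 + j49.6)/(75 + j255)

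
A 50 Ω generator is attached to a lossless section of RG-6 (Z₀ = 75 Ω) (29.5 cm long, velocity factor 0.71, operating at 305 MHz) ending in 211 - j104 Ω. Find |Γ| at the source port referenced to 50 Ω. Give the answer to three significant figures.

λ = v/f = 0.71·c / 305 MHz = 0.698 m
βl = 2π·l/λ = 2π × 0.422 = 152°
tan(βl) = -0.53
Z_in = Z_0·(Z_L + jZ_0·tanβl)/(Z_0 + jZ_L·tanβl) = 118 + j121 Ω
Γ_s = (Z_in − Z_s)/(Z_in + Z_s) = (67.8 + j121)/(168 + j121), |Γ_s| = 0.669

|Γ| ≈ 0.669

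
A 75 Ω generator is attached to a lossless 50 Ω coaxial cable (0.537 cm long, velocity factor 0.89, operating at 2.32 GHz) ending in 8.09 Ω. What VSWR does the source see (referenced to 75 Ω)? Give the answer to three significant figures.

VSWR ≈ 8.85

λ = v/f = 0.89·c / 2.32 GHz = 0.115 m
βl = 2π·l/λ = 2π × 0.0467 = 16.8°
tan(βl) = 0.302
Z_in = Z_0·(Z_L + jZ_0·tanβl)/(Z_0 + jZ_L·tanβl) = 8.81 + j14.7 Ω
Γ_s = (Z_in − Z_s)/(Z_in + Z_s) = (-66.2 + j14.7)/(83.8 + j14.7), |Γ_s| = 0.797
VSWR = (1 + |Γ_s|)/(1 − |Γ_s|)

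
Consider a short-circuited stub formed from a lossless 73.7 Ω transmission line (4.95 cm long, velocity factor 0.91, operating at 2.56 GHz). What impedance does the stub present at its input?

λ = v/f = 0.91·c / 2.56 GHz = 0.107 m
βl = 2π·l/λ = 2π × 0.464 = 167°
tan(βl) = -0.229
For a short-circuited stub, Z_in = jZ_0·tan(βl)

Z_in ≈ −j16.9 Ω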